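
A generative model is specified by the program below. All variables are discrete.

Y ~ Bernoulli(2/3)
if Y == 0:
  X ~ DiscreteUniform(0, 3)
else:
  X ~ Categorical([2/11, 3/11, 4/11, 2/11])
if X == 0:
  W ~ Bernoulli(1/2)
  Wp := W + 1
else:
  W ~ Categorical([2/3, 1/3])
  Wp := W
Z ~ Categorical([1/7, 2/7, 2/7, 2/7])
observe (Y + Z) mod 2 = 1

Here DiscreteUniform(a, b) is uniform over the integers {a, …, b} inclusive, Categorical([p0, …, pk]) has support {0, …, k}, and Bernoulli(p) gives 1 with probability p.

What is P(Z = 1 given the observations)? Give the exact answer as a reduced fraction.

P(Z = 1 | obs) = 1/5

Enumerate traces; 32 have nonzero weight after conditioning:
  (Y=0, X=0, W=0, Z=1) weight 1/84
  (Y=0, X=0, W=0, Z=3) weight 1/84
  (Y=0, X=0, W=1, Z=1) weight 1/84
  (Y=0, X=0, W=1, Z=3) weight 1/84
  (Y=0, X=1, W=0, Z=1) weight 1/63
  (Y=0, X=1, W=0, Z=3) weight 1/63
  (Y=0, X=1, W=1, Z=1) weight 1/126
  (Y=0, X=1, W=1, Z=3) weight 1/126
  (Y=1, X=0, W=0, Z=0) weight 2/231
  (Y=1, X=0, W=0, Z=2) weight 4/231
  … 22 more
Group by Z:
  weight(Z=0) = 2/21
  weight(Z=1) = 2/21
  weight(Z=2) = 4/21
  weight(Z=3) = 2/21
Total weight = 2/21 + 2/21 + 4/21 + 2/21 = 10/21
P(Z=0 | obs) = 2/21 / 10/21 = 1/5
P(Z=1 | obs) = 2/21 / 10/21 = 1/5
P(Z=2 | obs) = 4/21 / 10/21 = 2/5
P(Z=3 | obs) = 2/21 / 10/21 = 1/5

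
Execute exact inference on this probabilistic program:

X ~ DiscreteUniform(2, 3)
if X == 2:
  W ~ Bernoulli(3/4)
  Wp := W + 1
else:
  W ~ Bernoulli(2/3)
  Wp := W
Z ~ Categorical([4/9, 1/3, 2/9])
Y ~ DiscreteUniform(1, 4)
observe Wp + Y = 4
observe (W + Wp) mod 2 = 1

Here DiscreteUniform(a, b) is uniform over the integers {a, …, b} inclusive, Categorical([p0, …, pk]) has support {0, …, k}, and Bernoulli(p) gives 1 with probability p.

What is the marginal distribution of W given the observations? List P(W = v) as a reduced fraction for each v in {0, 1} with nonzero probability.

Enumerate traces; 6 have nonzero weight after conditioning:
  (X=2, W=0, Z=0, Y=3) weight 1/72
  (X=2, W=0, Z=1, Y=3) weight 1/96
  (X=2, W=0, Z=2, Y=3) weight 1/144
  (X=2, W=1, Z=0, Y=2) weight 1/24
  (X=2, W=1, Z=1, Y=2) weight 1/32
  (X=2, W=1, Z=2, Y=2) weight 1/48
Group by W:
  weight(W=0) = 1/32
  weight(W=1) = 3/32
Total weight = 1/32 + 3/32 = 1/8
P(W=0 | obs) = 1/32 / 1/8 = 1/4
P(W=1 | obs) = 3/32 / 1/8 = 3/4

P(W=0) = 1/4, P(W=1) = 3/4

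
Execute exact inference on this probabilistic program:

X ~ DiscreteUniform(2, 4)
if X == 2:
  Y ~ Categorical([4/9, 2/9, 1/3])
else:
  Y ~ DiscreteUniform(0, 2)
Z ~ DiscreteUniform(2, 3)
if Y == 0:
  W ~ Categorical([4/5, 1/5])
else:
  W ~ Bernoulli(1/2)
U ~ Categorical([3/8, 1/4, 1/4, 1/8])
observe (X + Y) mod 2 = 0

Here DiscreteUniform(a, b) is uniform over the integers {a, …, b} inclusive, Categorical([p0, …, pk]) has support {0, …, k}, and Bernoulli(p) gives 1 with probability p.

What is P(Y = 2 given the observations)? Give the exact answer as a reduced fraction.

P(Y = 2 | obs) = 3/8

Enumerate traces; 80 have nonzero weight after conditioning:
  (X=2, Y=0, Z=2, W=0, U=0) weight 1/45
  (X=2, Y=0, Z=2, W=0, U=1) weight 2/135
  (X=2, Y=0, Z=2, W=0, U=2) weight 2/135
  (X=2, Y=0, Z=2, W=0, U=3) weight 1/135
  (X=2, Y=0, Z=2, W=1, U=0) weight 1/180
  (X=2, Y=0, Z=2, W=1, U=1) weight 1/270
  (X=2, Y=0, Z=2, W=1, U=2) weight 1/270
  (X=2, Y=0, Z=2, W=1, U=3) weight 1/540
  (X=2, Y=2, Z=2, W=0, U=0) weight 1/96
  (X=3, Y=1, Z=2, W=0, U=0) weight 1/96
  … 70 more
Group by Y:
  weight(Y=0) = 7/27
  weight(Y=1) = 1/9
  weight(Y=2) = 2/9
Total weight = 7/27 + 1/9 + 2/9 = 16/27
P(Y=0 | obs) = 7/27 / 16/27 = 7/16
P(Y=1 | obs) = 1/9 / 16/27 = 3/16
P(Y=2 | obs) = 2/9 / 16/27 = 3/8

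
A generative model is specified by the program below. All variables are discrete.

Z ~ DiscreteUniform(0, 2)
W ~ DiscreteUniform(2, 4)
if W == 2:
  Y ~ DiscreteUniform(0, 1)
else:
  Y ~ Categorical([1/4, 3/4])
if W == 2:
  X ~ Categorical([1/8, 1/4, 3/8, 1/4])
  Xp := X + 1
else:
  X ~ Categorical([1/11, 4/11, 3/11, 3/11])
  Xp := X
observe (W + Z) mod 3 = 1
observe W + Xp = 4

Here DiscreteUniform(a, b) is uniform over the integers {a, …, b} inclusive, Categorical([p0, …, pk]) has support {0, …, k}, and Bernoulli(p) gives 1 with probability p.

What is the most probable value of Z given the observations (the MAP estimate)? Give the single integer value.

Enumerate traces; 6 have nonzero weight after conditioning:
  (Z=0, W=4, Y=0, X=0) weight 1/396
  (Z=0, W=4, Y=1, X=0) weight 1/132
  (Z=1, W=3, Y=0, X=1) weight 1/99
  (Z=1, W=3, Y=1, X=1) weight 1/33
  (Z=2, W=2, Y=0, X=1) weight 1/72
  (Z=2, W=2, Y=1, X=1) weight 1/72
Group by Z:
  weight(Z=0) = 1/99
  weight(Z=1) = 4/99
  weight(Z=2) = 1/36
Total weight = 1/99 + 4/99 + 1/36 = 31/396
P(Z=0 | obs) = 1/99 / 31/396 = 4/31
P(Z=1 | obs) = 4/99 / 31/396 = 16/31
P(Z=2 | obs) = 1/36 / 31/396 = 11/31
argmax = 1

argmax_v P(Z = v | obs) = 1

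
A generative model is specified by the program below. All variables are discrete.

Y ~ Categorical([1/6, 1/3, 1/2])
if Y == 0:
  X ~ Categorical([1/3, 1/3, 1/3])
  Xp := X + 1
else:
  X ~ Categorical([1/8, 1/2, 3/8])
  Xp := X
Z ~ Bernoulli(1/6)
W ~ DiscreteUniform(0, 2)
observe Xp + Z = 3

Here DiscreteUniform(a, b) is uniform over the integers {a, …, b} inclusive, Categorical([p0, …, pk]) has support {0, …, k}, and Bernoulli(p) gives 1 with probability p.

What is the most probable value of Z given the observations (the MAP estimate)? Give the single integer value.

argmax_v P(Z = v | obs) = 1

Enumerate traces; 12 have nonzero weight after conditioning:
  (Y=0, X=1, Z=1, W=0) weight 1/324
  (Y=0, X=1, Z=1, W=1) weight 1/324
  (Y=0, X=1, Z=1, W=2) weight 1/324
  (Y=0, X=2, Z=0, W=0) weight 5/324
  (Y=0, X=2, Z=0, W=1) weight 5/324
  (Y=0, X=2, Z=0, W=2) weight 5/324
  (Y=1, X=2, Z=1, W=0) weight 1/144
  (Y=1, X=2, Z=1, W=1) weight 1/144
  … 4 more
Group by Z:
  weight(Z=0) = 5/108
  weight(Z=1) = 53/864
Total weight = 5/108 + 53/864 = 31/288
P(Z=0 | obs) = 5/108 / 31/288 = 40/93
P(Z=1 | obs) = 53/864 / 31/288 = 53/93
argmax = 1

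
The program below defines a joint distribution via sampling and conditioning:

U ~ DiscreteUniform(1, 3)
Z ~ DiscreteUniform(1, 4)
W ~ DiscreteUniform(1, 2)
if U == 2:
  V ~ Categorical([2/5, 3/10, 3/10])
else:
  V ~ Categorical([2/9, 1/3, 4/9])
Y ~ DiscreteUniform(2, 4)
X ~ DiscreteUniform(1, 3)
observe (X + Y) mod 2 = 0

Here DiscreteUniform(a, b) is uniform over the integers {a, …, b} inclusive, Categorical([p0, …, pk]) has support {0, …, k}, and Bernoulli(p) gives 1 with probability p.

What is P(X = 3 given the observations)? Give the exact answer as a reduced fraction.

Enumerate traces; 288 have nonzero weight after conditioning:
  (U=1, Z=1, W=1, V=0, Y=2, X=2) weight 1/972
  (U=1, Z=1, W=1, V=0, Y=3, X=1) weight 1/972
  (U=1, Z=1, W=1, V=0, Y=3, X=3) weight 1/972
  (U=1, Z=1, W=1, V=0, Y=4, X=2) weight 1/972
  (U=1, Z=1, W=1, V=1, Y=2, X=2) weight 1/648
  (U=1, Z=1, W=1, V=1, Y=3, X=1) weight 1/648
  (U=1, Z=1, W=1, V=1, Y=3, X=3) weight 1/648
  (U=1, Z=1, W=1, V=1, Y=4, X=2) weight 1/648
  … 280 more
Group by X:
  weight(X=1) = 1/9
  weight(X=2) = 2/9
  weight(X=3) = 1/9
Total weight = 1/9 + 2/9 + 1/9 = 4/9
P(X=1 | obs) = 1/9 / 4/9 = 1/4
P(X=2 | obs) = 2/9 / 4/9 = 1/2
P(X=3 | obs) = 1/9 / 4/9 = 1/4

P(X = 3 | obs) = 1/4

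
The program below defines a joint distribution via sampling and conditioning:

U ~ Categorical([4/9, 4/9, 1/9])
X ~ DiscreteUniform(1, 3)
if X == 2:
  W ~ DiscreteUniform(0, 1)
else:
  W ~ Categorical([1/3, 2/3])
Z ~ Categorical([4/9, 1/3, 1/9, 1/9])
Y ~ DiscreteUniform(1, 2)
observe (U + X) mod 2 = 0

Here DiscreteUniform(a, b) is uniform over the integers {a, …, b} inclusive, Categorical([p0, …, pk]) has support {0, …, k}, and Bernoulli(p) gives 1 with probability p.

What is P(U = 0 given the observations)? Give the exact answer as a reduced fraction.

Enumerate traces; 64 have nonzero weight after conditioning:
  (U=0, X=2, W=0, Z=0, Y=1) weight 4/243
  (U=0, X=2, W=0, Z=0, Y=2) weight 4/243
  (U=0, X=2, W=0, Z=1, Y=1) weight 1/81
  (U=0, X=2, W=0, Z=1, Y=2) weight 1/81
  (U=0, X=2, W=0, Z=2, Y=1) weight 1/243
  (U=0, X=2, W=0, Z=2, Y=2) weight 1/243
  (U=0, X=2, W=0, Z=3, Y=1) weight 1/243
  (U=0, X=2, W=0, Z=3, Y=2) weight 1/243
  (U=1, X=1, W=0, Z=0, Y=1) weight 8/729
  (U=2, X=2, W=0, Z=0, Y=1) weight 1/243
  … 54 more
Group by U:
  weight(U=0) = 4/27
  weight(U=1) = 8/27
  weight(U=2) = 1/27
Total weight = 4/27 + 8/27 + 1/27 = 13/27
P(U=0 | obs) = 4/27 / 13/27 = 4/13
P(U=1 | obs) = 8/27 / 13/27 = 8/13
P(U=2 | obs) = 1/27 / 13/27 = 1/13

P(U = 0 | obs) = 4/13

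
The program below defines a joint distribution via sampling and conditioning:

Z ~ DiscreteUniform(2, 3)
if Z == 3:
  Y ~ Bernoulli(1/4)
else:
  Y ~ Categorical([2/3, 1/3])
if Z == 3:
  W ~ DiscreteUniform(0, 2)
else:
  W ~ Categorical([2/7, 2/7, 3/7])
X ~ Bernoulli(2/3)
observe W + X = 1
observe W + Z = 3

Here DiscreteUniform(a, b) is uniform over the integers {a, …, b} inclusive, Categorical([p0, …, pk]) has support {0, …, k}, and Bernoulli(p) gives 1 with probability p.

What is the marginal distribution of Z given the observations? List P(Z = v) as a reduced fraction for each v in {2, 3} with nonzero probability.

Enumerate traces; 4 have nonzero weight after conditioning:
  (Z=2, Y=0, W=1, X=0) weight 2/63
  (Z=2, Y=1, W=1, X=0) weight 1/63
  (Z=3, Y=0, W=0, X=1) weight 1/12
  (Z=3, Y=1, W=0, X=1) weight 1/36
Group by Z:
  weight(Z=2) = 1/21
  weight(Z=3) = 1/9
Total weight = 1/21 + 1/9 = 10/63
P(Z=2 | obs) = 1/21 / 10/63 = 3/10
P(Z=3 | obs) = 1/9 / 10/63 = 7/10

P(Z=2) = 3/10, P(Z=3) = 7/10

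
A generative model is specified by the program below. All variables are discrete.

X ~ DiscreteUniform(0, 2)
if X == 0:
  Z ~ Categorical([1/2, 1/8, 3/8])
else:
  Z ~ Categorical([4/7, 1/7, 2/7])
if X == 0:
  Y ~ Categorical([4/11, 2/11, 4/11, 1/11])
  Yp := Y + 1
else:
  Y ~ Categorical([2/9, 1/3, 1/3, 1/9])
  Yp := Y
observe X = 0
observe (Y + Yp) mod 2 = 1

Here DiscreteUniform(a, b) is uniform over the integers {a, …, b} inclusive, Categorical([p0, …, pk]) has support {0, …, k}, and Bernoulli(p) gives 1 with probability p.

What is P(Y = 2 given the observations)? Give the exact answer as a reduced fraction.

P(Y = 2 | obs) = 4/11

Enumerate traces; 12 have nonzero weight after conditioning:
  (X=0, Z=0, Y=0) weight 2/33
  (X=0, Z=0, Y=1) weight 1/33
  (X=0, Z=0, Y=2) weight 2/33
  (X=0, Z=0, Y=3) weight 1/66
  (X=0, Z=1, Y=0) weight 1/66
  (X=0, Z=1, Y=1) weight 1/132
  (X=0, Z=1, Y=2) weight 1/66
  (X=0, Z=1, Y=3) weight 1/264
  … 4 more
Group by Y:
  weight(Y=0) = 4/33
  weight(Y=1) = 2/33
  weight(Y=2) = 4/33
  weight(Y=3) = 1/33
Total weight = 4/33 + 2/33 + 4/33 + 1/33 = 1/3
P(Y=0 | obs) = 4/33 / 1/3 = 4/11
P(Y=1 | obs) = 2/33 / 1/3 = 2/11
P(Y=2 | obs) = 4/33 / 1/3 = 4/11
P(Y=3 | obs) = 1/33 / 1/3 = 1/11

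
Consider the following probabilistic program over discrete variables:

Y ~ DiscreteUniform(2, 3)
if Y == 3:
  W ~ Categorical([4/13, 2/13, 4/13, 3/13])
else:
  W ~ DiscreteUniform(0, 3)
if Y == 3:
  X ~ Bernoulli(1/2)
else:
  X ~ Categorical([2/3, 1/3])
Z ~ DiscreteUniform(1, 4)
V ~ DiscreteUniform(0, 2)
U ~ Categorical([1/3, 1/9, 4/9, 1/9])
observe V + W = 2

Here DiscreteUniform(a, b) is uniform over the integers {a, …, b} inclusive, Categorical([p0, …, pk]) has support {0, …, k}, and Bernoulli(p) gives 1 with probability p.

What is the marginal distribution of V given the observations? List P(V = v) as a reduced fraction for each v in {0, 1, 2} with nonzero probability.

Enumerate traces; 192 have nonzero weight after conditioning:
  (Y=2, W=0, X=0, Z=1, V=2, U=0) weight 1/432
  (Y=2, W=0, X=0, Z=1, V=2, U=1) weight 1/1296
  (Y=2, W=0, X=0, Z=1, V=2, U=2) weight 1/324
  (Y=2, W=0, X=0, Z=1, V=2, U=3) weight 1/1296
  (Y=2, W=0, X=0, Z=2, V=2, U=0) weight 1/432
  (Y=2, W=0, X=0, Z=2, V=2, U=1) weight 1/1296
  (Y=2, W=0, X=0, Z=2, V=2, U=2) weight 1/324
  (Y=2, W=0, X=0, Z=2, V=2, U=3) weight 1/1296
  (Y=2, W=1, X=0, Z=1, V=1, U=0) weight 1/432
  (Y=2, W=2, X=0, Z=1, V=0, U=0) weight 1/432
  … 182 more
Group by V:
  weight(V=0) = 29/312
  weight(V=1) = 7/104
  weight(V=2) = 29/312
Total weight = 29/312 + 7/104 + 29/312 = 79/312
P(V=0 | obs) = 29/312 / 79/312 = 29/79
P(V=1 | obs) = 7/104 / 79/312 = 21/79
P(V=2 | obs) = 29/312 / 79/312 = 29/79

P(V=0) = 29/79, P(V=1) = 21/79, P(V=2) = 29/79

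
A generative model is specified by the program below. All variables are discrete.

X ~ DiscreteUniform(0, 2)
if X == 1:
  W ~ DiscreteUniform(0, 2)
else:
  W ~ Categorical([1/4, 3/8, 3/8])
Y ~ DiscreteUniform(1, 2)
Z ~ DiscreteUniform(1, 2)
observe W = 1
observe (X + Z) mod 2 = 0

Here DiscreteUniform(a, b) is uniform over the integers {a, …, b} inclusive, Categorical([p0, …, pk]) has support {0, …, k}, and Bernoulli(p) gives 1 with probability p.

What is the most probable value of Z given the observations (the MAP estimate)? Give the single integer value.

Enumerate traces; 6 have nonzero weight after conditioning:
  (X=0, W=1, Y=1, Z=2) weight 1/32
  (X=0, W=1, Y=2, Z=2) weight 1/32
  (X=1, W=1, Y=1, Z=1) weight 1/36
  (X=1, W=1, Y=2, Z=1) weight 1/36
  (X=2, W=1, Y=1, Z=2) weight 1/32
  (X=2, W=1, Y=2, Z=2) weight 1/32
Group by Z:
  weight(Z=1) = 1/18
  weight(Z=2) = 1/8
Total weight = 1/18 + 1/8 = 13/72
P(Z=1 | obs) = 1/18 / 13/72 = 4/13
P(Z=2 | obs) = 1/8 / 13/72 = 9/13
argmax = 2

argmax_v P(Z = v | obs) = 2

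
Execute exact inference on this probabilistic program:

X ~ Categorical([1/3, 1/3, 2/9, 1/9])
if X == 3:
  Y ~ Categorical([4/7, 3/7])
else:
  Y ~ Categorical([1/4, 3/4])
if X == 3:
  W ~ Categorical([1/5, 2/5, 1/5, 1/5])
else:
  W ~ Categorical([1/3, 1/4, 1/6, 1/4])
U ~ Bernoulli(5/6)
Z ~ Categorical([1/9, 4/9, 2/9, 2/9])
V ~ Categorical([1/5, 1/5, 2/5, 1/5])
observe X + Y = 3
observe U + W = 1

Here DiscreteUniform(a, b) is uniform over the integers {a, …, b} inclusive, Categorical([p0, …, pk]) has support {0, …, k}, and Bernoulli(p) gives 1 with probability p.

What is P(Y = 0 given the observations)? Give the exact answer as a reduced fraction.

P(Y = 0 | obs) = 32/147

Enumerate traces; 64 have nonzero weight after conditioning:
  (X=2, Y=1, W=0, U=1, Z=0, V=0) weight 1/972
  (X=2, Y=1, W=0, U=1, Z=0, V=1) weight 1/972
  (X=2, Y=1, W=0, U=1, Z=0, V=2) weight 1/486
  (X=2, Y=1, W=0, U=1, Z=0, V=3) weight 1/972
  (X=2, Y=1, W=0, U=1, Z=1, V=0) weight 1/243
  (X=2, Y=1, W=0, U=1, Z=1, V=1) weight 1/243
  (X=2, Y=1, W=0, U=1, Z=1, V=2) weight 2/243
  (X=2, Y=1, W=0, U=1, Z=1, V=3) weight 1/243
  (X=3, Y=0, W=0, U=1, Z=0, V=0) weight 2/8505
  … 55 more
Group by Y:
  weight(Y=0) = 2/135
  weight(Y=1) = 23/432
Total weight = 2/135 + 23/432 = 49/720
P(Y=0 | obs) = 2/135 / 49/720 = 32/147
P(Y=1 | obs) = 23/432 / 49/720 = 115/147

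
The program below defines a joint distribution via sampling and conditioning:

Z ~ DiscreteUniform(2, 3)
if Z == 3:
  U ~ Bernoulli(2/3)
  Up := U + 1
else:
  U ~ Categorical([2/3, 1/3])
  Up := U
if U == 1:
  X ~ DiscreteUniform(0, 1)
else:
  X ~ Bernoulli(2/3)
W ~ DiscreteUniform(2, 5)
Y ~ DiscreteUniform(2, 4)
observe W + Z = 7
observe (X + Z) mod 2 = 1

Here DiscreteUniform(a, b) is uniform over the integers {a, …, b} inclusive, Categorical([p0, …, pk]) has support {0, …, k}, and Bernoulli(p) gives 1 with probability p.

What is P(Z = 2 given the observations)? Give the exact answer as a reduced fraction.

Enumerate traces; 12 have nonzero weight after conditioning:
  (Z=2, U=0, X=1, W=5, Y=2) weight 1/54
  (Z=2, U=0, X=1, W=5, Y=3) weight 1/54
  (Z=2, U=0, X=1, W=5, Y=4) weight 1/54
  (Z=2, U=1, X=1, W=5, Y=2) weight 1/144
  (Z=2, U=1, X=1, W=5, Y=3) weight 1/144
  (Z=2, U=1, X=1, W=5, Y=4) weight 1/144
  (Z=3, U=0, X=0, W=4, Y=2) weight 1/216
  (Z=3, U=0, X=0, W=4, Y=3) weight 1/216
  … 4 more
Group by Z:
  weight(Z=2) = 11/144
  weight(Z=3) = 1/18
Total weight = 11/144 + 1/18 = 19/144
P(Z=2 | obs) = 11/144 / 19/144 = 11/19
P(Z=3 | obs) = 1/18 / 19/144 = 8/19

P(Z = 2 | obs) = 11/19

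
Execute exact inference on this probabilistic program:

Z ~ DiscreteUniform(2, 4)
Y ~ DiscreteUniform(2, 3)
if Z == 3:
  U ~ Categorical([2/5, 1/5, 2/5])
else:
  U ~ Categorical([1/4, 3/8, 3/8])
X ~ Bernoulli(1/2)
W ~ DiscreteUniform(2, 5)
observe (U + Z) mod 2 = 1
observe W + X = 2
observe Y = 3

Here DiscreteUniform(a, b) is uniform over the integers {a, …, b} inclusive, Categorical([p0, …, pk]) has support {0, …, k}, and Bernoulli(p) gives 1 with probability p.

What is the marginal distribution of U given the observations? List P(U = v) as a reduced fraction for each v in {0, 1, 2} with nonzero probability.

Enumerate traces; 4 have nonzero weight after conditioning:
  (Z=2, Y=3, U=1, X=0, W=2) weight 1/128
  (Z=3, Y=3, U=0, X=0, W=2) weight 1/120
  (Z=3, Y=3, U=2, X=0, W=2) weight 1/120
  (Z=4, Y=3, U=1, X=0, W=2) weight 1/128
Group by U:
  weight(U=0) = 1/120
  weight(U=1) = 1/64
  weight(U=2) = 1/120
Total weight = 1/120 + 1/64 + 1/120 = 31/960
P(U=0 | obs) = 1/120 / 31/960 = 8/31
P(U=1 | obs) = 1/64 / 31/960 = 15/31
P(U=2 | obs) = 1/120 / 31/960 = 8/31

P(U=0) = 8/31, P(U=1) = 15/31, P(U=2) = 8/31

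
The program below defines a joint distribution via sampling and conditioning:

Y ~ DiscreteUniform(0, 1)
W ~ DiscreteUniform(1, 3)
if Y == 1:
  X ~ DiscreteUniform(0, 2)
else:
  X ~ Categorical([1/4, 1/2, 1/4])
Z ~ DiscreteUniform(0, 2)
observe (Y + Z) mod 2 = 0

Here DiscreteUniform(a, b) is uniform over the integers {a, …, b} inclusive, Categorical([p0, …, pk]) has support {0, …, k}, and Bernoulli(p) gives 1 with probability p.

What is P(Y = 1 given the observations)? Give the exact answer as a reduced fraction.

Enumerate traces; 27 have nonzero weight after conditioning:
  (Y=0, W=1, X=0, Z=0) weight 1/72
  (Y=0, W=1, X=0, Z=2) weight 1/72
  (Y=0, W=1, X=1, Z=0) weight 1/36
  (Y=0, W=1, X=1, Z=2) weight 1/36
  (Y=0, W=1, X=2, Z=0) weight 1/72
  (Y=0, W=1, X=2, Z=2) weight 1/72
  (Y=0, W=2, X=0, Z=0) weight 1/72
  (Y=0, W=2, X=0, Z=2) weight 1/72
  (Y=1, W=1, X=0, Z=1) weight 1/54
  … 18 more
Group by Y:
  weight(Y=0) = 1/3
  weight(Y=1) = 1/6
Total weight = 1/3 + 1/6 = 1/2
P(Y=0 | obs) = 1/3 / 1/2 = 2/3
P(Y=1 | obs) = 1/6 / 1/2 = 1/3

P(Y = 1 | obs) = 1/3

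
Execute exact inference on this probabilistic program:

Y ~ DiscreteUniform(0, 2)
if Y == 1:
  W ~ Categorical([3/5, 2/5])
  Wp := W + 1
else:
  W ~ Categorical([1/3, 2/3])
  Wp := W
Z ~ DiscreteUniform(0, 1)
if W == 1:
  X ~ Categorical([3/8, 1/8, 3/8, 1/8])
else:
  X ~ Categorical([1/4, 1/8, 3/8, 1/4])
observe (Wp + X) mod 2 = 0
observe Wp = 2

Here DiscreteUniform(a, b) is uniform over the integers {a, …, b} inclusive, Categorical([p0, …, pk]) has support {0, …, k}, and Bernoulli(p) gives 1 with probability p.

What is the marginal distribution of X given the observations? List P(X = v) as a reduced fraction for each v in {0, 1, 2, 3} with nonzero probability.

Enumerate traces; 4 have nonzero weight after conditioning:
  (Y=1, W=1, Z=0, X=0) weight 1/40
  (Y=1, W=1, Z=0, X=2) weight 1/40
  (Y=1, W=1, Z=1, X=0) weight 1/40
  (Y=1, W=1, Z=1, X=2) weight 1/40
Group by X:
  weight(X=0) = 1/20
  weight(X=2) = 1/20
Total weight = 1/20 + 1/20 = 1/10
P(X=0 | obs) = 1/20 / 1/10 = 1/2
P(X=2 | obs) = 1/20 / 1/10 = 1/2

P(X=0) = 1/2, P(X=2) = 1/2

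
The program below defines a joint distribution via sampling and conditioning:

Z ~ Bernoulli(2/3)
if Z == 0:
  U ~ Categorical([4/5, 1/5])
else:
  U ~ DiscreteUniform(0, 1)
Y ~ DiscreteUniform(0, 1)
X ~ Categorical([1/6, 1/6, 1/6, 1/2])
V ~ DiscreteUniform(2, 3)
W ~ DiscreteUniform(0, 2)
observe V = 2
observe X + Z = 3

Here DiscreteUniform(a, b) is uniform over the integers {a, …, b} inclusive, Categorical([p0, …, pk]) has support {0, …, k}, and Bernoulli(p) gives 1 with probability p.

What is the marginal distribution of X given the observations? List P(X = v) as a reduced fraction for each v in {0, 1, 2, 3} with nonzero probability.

P(X=2) = 2/5, P(X=3) = 3/5

Enumerate traces; 24 have nonzero weight after conditioning:
  (Z=0, U=0, Y=0, X=3, V=2, W=0) weight 1/90
  (Z=0, U=0, Y=0, X=3, V=2, W=1) weight 1/90
  (Z=0, U=0, Y=0, X=3, V=2, W=2) weight 1/90
  (Z=0, U=0, Y=1, X=3, V=2, W=0) weight 1/90
  (Z=0, U=0, Y=1, X=3, V=2, W=1) weight 1/90
  (Z=0, U=0, Y=1, X=3, V=2, W=2) weight 1/90
  (Z=0, U=1, Y=0, X=3, V=2, W=0) weight 1/360
  (Z=0, U=1, Y=0, X=3, V=2, W=1) weight 1/360
  (Z=1, U=0, Y=0, X=2, V=2, W=0) weight 1/216
  … 15 more
Group by X:
  weight(X=2) = 1/18
  weight(X=3) = 1/12
Total weight = 1/18 + 1/12 = 5/36
P(X=2 | obs) = 1/18 / 5/36 = 2/5
P(X=3 | obs) = 1/12 / 5/36 = 3/5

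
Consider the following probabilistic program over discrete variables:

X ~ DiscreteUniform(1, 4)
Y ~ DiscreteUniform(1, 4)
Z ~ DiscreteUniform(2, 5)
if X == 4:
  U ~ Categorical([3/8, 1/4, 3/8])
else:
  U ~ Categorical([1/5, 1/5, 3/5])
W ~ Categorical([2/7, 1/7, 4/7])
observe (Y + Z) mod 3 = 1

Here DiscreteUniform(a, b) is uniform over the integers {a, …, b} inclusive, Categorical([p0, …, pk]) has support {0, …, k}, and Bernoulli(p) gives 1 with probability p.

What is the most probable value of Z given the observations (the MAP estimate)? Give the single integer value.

Enumerate traces; 180 have nonzero weight after conditioning:
  (X=1, Y=1, Z=3, U=0, W=0) weight 1/1120
  (X=1, Y=1, Z=3, U=0, W=1) weight 1/2240
  (X=1, Y=1, Z=3, U=0, W=2) weight 1/560
  (X=1, Y=1, Z=3, U=1, W=0) weight 1/1120
  (X=1, Y=1, Z=3, U=1, W=1) weight 1/2240
  (X=1, Y=1, Z=3, U=1, W=2) weight 1/560
  (X=1, Y=1, Z=3, U=2, W=0) weight 3/1120
  (X=1, Y=1, Z=3, U=2, W=1) weight 3/2240
  (X=1, Y=2, Z=2, U=0, W=0) weight 1/1120
  (X=1, Y=2, Z=5, U=0, W=0) weight 1/1120
  … 170 more
Group by Z:
  weight(Z=2) = 1/16
  weight(Z=3) = 1/8
  weight(Z=4) = 1/16
  weight(Z=5) = 1/16
Total weight = 1/16 + 1/8 + 1/16 + 1/16 = 5/16
P(Z=2 | obs) = 1/16 / 5/16 = 1/5
P(Z=3 | obs) = 1/8 / 5/16 = 2/5
P(Z=4 | obs) = 1/16 / 5/16 = 1/5
P(Z=5 | obs) = 1/16 / 5/16 = 1/5
argmax = 3

argmax_v P(Z = v | obs) = 3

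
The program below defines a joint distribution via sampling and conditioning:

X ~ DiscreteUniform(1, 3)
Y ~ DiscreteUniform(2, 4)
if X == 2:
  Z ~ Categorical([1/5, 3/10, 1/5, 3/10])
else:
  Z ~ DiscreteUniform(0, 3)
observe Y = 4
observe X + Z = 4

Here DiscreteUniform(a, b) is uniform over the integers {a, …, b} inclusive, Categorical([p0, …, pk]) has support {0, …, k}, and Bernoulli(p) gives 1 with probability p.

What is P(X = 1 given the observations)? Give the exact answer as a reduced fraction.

P(X = 1 | obs) = 5/14

Enumerate traces; 3 have nonzero weight after conditioning:
  (X=1, Y=4, Z=3) weight 1/36
  (X=2, Y=4, Z=2) weight 1/45
  (X=3, Y=4, Z=1) weight 1/36
Group by X:
  weight(X=1) = 1/36
  weight(X=2) = 1/45
  weight(X=3) = 1/36
Total weight = 1/36 + 1/45 + 1/36 = 7/90
P(X=1 | obs) = 1/36 / 7/90 = 5/14
P(X=2 | obs) = 1/45 / 7/90 = 2/7
P(X=3 | obs) = 1/36 / 7/90 = 5/14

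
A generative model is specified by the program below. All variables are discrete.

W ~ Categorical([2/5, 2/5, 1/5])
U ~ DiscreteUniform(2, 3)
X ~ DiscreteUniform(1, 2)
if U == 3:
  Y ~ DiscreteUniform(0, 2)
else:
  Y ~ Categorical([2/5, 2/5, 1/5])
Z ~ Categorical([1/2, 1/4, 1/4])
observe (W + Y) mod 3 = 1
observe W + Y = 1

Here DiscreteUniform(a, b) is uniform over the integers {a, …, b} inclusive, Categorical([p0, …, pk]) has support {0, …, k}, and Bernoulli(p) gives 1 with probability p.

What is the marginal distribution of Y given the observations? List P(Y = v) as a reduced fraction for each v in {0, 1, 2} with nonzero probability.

Enumerate traces; 24 have nonzero weight after conditioning:
  (W=0, U=2, X=1, Y=1, Z=0) weight 1/50
  (W=0, U=2, X=1, Y=1, Z=1) weight 1/100
  (W=0, U=2, X=1, Y=1, Z=2) weight 1/100
  (W=0, U=2, X=2, Y=1, Z=0) weight 1/50
  (W=0, U=2, X=2, Y=1, Z=1) weight 1/100
  (W=0, U=2, X=2, Y=1, Z=2) weight 1/100
  (W=0, U=3, X=1, Y=1, Z=0) weight 1/60
  (W=0, U=3, X=1, Y=1, Z=1) weight 1/120
  (W=1, U=2, X=1, Y=0, Z=0) weight 1/50
  … 15 more
Group by Y:
  weight(Y=0) = 11/75
  weight(Y=1) = 11/75
Total weight = 11/75 + 11/75 = 22/75
P(Y=0 | obs) = 11/75 / 22/75 = 1/2
P(Y=1 | obs) = 11/75 / 22/75 = 1/2

P(Y=0) = 1/2, P(Y=1) = 1/2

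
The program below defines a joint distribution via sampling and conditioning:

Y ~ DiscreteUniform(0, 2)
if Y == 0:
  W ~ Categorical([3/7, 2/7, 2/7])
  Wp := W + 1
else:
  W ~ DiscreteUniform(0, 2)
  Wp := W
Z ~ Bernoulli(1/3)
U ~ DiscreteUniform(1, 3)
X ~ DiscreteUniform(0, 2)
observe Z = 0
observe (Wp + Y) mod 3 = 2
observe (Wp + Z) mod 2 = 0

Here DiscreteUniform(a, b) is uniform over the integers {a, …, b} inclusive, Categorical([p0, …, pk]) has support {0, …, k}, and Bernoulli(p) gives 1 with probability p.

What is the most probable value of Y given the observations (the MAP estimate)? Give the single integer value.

Enumerate traces; 18 have nonzero weight after conditioning:
  (Y=0, W=1, Z=0, U=1, X=0) weight 4/567
  (Y=0, W=1, Z=0, U=1, X=1) weight 4/567
  (Y=0, W=1, Z=0, U=1, X=2) weight 4/567
  (Y=0, W=1, Z=0, U=2, X=0) weight 4/567
  (Y=0, W=1, Z=0, U=2, X=1) weight 4/567
  (Y=0, W=1, Z=0, U=2, X=2) weight 4/567
  (Y=0, W=1, Z=0, U=3, X=0) weight 4/567
  (Y=0, W=1, Z=0, U=3, X=1) weight 4/567
  (Y=2, W=0, Z=0, U=1, X=0) weight 2/243
  … 9 more
Group by Y:
  weight(Y=0) = 4/63
  weight(Y=2) = 2/27
Total weight = 4/63 + 2/27 = 26/189
P(Y=0 | obs) = 4/63 / 26/189 = 6/13
P(Y=2 | obs) = 2/27 / 26/189 = 7/13
argmax = 2

argmax_v P(Y = v | obs) = 2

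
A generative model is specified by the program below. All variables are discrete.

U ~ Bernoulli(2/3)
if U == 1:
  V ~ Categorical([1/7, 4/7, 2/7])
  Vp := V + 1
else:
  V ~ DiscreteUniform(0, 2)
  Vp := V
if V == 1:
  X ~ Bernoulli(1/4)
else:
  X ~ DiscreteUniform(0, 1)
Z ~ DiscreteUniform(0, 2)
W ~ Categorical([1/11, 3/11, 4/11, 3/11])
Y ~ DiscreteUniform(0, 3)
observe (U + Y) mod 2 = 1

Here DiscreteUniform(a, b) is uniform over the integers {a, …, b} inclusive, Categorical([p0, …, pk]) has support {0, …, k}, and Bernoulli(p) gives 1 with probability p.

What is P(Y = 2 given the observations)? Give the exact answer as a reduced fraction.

Enumerate traces; 288 have nonzero weight after conditioning:
  (U=0, V=0, X=0, Z=0, W=0, Y=1) weight 1/2376
  (U=0, V=0, X=0, Z=0, W=0, Y=3) weight 1/2376
  (U=0, V=0, X=0, Z=0, W=1, Y=1) weight 1/792
  (U=0, V=0, X=0, Z=0, W=1, Y=3) weight 1/792
  (U=0, V=0, X=0, Z=0, W=2, Y=1) weight 1/594
  (U=0, V=0, X=0, Z=0, W=2, Y=3) weight 1/594
  (U=0, V=0, X=0, Z=0, W=3, Y=1) weight 1/792
  (U=0, V=0, X=0, Z=0, W=3, Y=3) weight 1/792
  (U=1, V=0, X=0, Z=0, W=0, Y=0) weight 1/2772
  (U=1, V=0, X=0, Z=0, W=0, Y=2) weight 1/2772
  … 278 more
Group by Y:
  weight(Y=0) = 1/6
  weight(Y=1) = 1/12
  weight(Y=2) = 1/6
  weight(Y=3) = 1/12
Total weight = 1/6 + 1/12 + 1/6 + 1/12 = 1/2
P(Y=0 | obs) = 1/6 / 1/2 = 1/3
P(Y=1 | obs) = 1/12 / 1/2 = 1/6
P(Y=2 | obs) = 1/6 / 1/2 = 1/3
P(Y=3 | obs) = 1/12 / 1/2 = 1/6

P(Y = 2 | obs) = 1/3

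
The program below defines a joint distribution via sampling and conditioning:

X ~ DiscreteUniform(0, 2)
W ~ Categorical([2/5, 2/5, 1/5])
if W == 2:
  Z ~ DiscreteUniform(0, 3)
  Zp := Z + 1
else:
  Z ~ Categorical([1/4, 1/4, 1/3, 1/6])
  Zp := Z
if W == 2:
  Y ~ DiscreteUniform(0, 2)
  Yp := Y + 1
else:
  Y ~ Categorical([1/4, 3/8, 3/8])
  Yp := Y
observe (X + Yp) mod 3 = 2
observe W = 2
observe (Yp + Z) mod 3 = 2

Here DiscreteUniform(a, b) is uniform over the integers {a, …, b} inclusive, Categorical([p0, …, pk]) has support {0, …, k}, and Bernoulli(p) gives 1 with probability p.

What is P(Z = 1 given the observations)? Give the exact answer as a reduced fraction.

P(Z = 1 | obs) = 1/4

Enumerate traces; 4 have nonzero weight after conditioning:
  (X=0, W=2, Z=0, Y=1) weight 1/180
  (X=0, W=2, Z=3, Y=1) weight 1/180
  (X=1, W=2, Z=1, Y=0) weight 1/180
  (X=2, W=2, Z=2, Y=2) weight 1/180
Group by Z:
  weight(Z=0) = 1/180
  weight(Z=1) = 1/180
  weight(Z=2) = 1/180
  weight(Z=3) = 1/180
Total weight = 1/180 + 1/180 + 1/180 + 1/180 = 1/45
P(Z=0 | obs) = 1/180 / 1/45 = 1/4
P(Z=1 | obs) = 1/180 / 1/45 = 1/4
P(Z=2 | obs) = 1/180 / 1/45 = 1/4
P(Z=3 | obs) = 1/180 / 1/45 = 1/4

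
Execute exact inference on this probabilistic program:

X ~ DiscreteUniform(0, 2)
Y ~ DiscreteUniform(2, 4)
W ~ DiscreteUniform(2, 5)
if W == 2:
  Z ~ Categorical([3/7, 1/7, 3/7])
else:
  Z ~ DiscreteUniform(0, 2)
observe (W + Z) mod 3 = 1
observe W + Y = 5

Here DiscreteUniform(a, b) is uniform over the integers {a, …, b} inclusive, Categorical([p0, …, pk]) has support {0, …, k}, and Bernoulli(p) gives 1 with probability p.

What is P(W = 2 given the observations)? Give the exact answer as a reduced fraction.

Enumerate traces; 6 have nonzero weight after conditioning:
  (X=0, Y=2, W=3, Z=1) weight 1/108
  (X=0, Y=3, W=2, Z=2) weight 1/84
  (X=1, Y=2, W=3, Z=1) weight 1/108
  (X=1, Y=3, W=2, Z=2) weight 1/84
  (X=2, Y=2, W=3, Z=1) weight 1/108
  (X=2, Y=3, W=2, Z=2) weight 1/84
Group by W:
  weight(W=2) = 1/28
  weight(W=3) = 1/36
Total weight = 1/28 + 1/36 = 4/63
P(W=2 | obs) = 1/28 / 4/63 = 9/16
P(W=3 | obs) = 1/36 / 4/63 = 7/16

P(W = 2 | obs) = 9/16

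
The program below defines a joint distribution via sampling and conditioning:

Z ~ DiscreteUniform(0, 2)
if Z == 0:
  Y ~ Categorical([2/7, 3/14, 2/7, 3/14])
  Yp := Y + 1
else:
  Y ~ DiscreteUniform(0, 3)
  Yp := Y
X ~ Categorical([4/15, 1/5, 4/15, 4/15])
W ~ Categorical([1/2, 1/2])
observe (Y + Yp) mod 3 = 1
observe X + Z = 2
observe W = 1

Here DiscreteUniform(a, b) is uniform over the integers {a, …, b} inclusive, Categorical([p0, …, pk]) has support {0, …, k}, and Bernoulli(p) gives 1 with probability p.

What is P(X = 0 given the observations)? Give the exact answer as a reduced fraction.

P(X = 0 | obs) = 4/15

Enumerate traces; 4 have nonzero weight after conditioning:
  (Z=0, Y=0, X=2, W=1) weight 4/315
  (Z=0, Y=3, X=2, W=1) weight 1/105
  (Z=1, Y=2, X=1, W=1) weight 1/120
  (Z=2, Y=2, X=0, W=1) weight 1/90
Group by X:
  weight(X=0) = 1/90
  weight(X=1) = 1/120
  weight(X=2) = 1/45
Total weight = 1/90 + 1/120 + 1/45 = 1/24
P(X=0 | obs) = 1/90 / 1/24 = 4/15
P(X=1 | obs) = 1/120 / 1/24 = 1/5
P(X=2 | obs) = 1/45 / 1/24 = 8/15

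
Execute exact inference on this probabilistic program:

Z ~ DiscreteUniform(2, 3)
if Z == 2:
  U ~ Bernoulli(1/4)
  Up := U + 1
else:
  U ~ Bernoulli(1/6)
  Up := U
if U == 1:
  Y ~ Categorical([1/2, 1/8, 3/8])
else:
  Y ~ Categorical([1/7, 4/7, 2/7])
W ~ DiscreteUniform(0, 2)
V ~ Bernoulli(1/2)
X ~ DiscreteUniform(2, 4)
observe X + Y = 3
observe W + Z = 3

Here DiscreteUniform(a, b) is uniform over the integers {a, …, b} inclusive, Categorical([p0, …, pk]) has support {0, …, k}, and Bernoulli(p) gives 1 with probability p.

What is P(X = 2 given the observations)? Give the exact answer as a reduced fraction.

Enumerate traces; 16 have nonzero weight after conditioning:
  (Z=2, U=0, Y=0, W=1, V=0, X=3) weight 1/336
  (Z=2, U=0, Y=0, W=1, V=1, X=3) weight 1/336
  (Z=2, U=0, Y=1, W=1, V=0, X=2) weight 1/84
  (Z=2, U=0, Y=1, W=1, V=1, X=2) weight 1/84
  (Z=2, U=1, Y=0, W=1, V=0, X=3) weight 1/288
  (Z=2, U=1, Y=0, W=1, V=1, X=3) weight 1/288
  (Z=2, U=1, Y=1, W=1, V=0, X=2) weight 1/1152
  (Z=2, U=1, Y=1, W=1, V=1, X=2) weight 1/1152
  … 8 more
Group by X:
  weight(X=2) = 643/12096
  weight(X=3) = 73/3024
Total weight = 643/12096 + 73/3024 = 935/12096
P(X=2 | obs) = 643/12096 / 935/12096 = 643/935
P(X=3 | obs) = 73/3024 / 935/12096 = 292/935

P(X = 2 | obs) = 643/935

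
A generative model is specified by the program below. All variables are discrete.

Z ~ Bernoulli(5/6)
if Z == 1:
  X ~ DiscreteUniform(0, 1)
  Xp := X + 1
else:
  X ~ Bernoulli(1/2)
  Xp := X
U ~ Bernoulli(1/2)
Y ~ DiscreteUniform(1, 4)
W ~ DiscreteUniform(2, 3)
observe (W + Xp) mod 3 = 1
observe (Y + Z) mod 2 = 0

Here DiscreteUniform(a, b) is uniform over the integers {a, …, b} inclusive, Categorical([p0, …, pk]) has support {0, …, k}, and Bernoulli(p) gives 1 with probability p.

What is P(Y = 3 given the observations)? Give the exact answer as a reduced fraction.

P(Y = 3 | obs) = 5/11

Enumerate traces; 12 have nonzero weight after conditioning:
  (Z=0, X=1, U=0, Y=2, W=3) weight 1/192
  (Z=0, X=1, U=0, Y=4, W=3) weight 1/192
  (Z=0, X=1, U=1, Y=2, W=3) weight 1/192
  (Z=0, X=1, U=1, Y=4, W=3) weight 1/192
  (Z=1, X=0, U=0, Y=1, W=3) weight 5/192
  (Z=1, X=0, U=0, Y=3, W=3) weight 5/192
  (Z=1, X=0, U=1, Y=1, W=3) weight 5/192
  (Z=1, X=0, U=1, Y=3, W=3) weight 5/192
  … 4 more
Group by Y:
  weight(Y=1) = 5/48
  weight(Y=2) = 1/96
  weight(Y=3) = 5/48
  weight(Y=4) = 1/96
Total weight = 5/48 + 1/96 + 5/48 + 1/96 = 11/48
P(Y=1 | obs) = 5/48 / 11/48 = 5/11
P(Y=2 | obs) = 1/96 / 11/48 = 1/22
P(Y=3 | obs) = 5/48 / 11/48 = 5/11
P(Y=4 | obs) = 1/96 / 11/48 = 1/22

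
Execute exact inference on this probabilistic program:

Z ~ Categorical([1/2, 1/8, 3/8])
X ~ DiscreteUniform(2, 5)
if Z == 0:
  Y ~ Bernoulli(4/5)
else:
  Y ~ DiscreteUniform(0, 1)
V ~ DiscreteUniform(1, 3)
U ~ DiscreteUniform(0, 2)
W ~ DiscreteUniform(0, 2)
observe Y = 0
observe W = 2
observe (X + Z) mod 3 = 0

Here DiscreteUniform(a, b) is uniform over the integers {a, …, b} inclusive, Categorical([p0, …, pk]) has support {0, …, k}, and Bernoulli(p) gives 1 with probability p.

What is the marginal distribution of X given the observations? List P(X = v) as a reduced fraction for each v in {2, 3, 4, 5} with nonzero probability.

P(X=2) = 5/33, P(X=3) = 8/33, P(X=4) = 5/11, P(X=5) = 5/33

Enumerate traces; 36 have nonzero weight after conditioning:
  (Z=0, X=3, Y=0, V=1, U=0, W=2) weight 1/1080
  (Z=0, X=3, Y=0, V=1, U=1, W=2) weight 1/1080
  (Z=0, X=3, Y=0, V=1, U=2, W=2) weight 1/1080
  (Z=0, X=3, Y=0, V=2, U=0, W=2) weight 1/1080
  (Z=0, X=3, Y=0, V=2, U=1, W=2) weight 1/1080
  (Z=0, X=3, Y=0, V=2, U=2, W=2) weight 1/1080
  (Z=0, X=3, Y=0, V=3, U=0, W=2) weight 1/1080
  (Z=0, X=3, Y=0, V=3, U=1, W=2) weight 1/1080
  (Z=1, X=2, Y=0, V=1, U=0, W=2) weight 1/1728
  (Z=1, X=5, Y=0, V=1, U=0, W=2) weight 1/1728
  … 26 more
Group by X:
  weight(X=2) = 1/192
  weight(X=3) = 1/120
  weight(X=4) = 1/64
  weight(X=5) = 1/192
Total weight = 1/192 + 1/120 + 1/64 + 1/192 = 11/320
P(X=2 | obs) = 1/192 / 11/320 = 5/33
P(X=3 | obs) = 1/120 / 11/320 = 8/33
P(X=4 | obs) = 1/64 / 11/320 = 5/11
P(X=5 | obs) = 1/192 / 11/320 = 5/33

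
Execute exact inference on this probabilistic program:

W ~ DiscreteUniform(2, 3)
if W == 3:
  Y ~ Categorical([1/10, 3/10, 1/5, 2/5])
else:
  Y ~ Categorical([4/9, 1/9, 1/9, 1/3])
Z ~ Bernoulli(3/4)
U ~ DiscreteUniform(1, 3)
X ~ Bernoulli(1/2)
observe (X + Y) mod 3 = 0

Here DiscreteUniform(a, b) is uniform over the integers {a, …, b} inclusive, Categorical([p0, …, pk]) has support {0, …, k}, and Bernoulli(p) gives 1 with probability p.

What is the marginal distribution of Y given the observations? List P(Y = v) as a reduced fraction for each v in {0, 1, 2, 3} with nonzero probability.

P(Y=0) = 49/143, P(Y=2) = 28/143, P(Y=3) = 6/13

Enumerate traces; 36 have nonzero weight after conditioning:
  (W=2, Y=0, Z=0, U=1, X=0) weight 1/108
  (W=2, Y=0, Z=0, U=2, X=0) weight 1/108
  (W=2, Y=0, Z=0, U=3, X=0) weight 1/108
  (W=2, Y=0, Z=1, U=1, X=0) weight 1/36
  (W=2, Y=0, Z=1, U=2, X=0) weight 1/36
  (W=2, Y=0, Z=1, U=3, X=0) weight 1/36
  (W=2, Y=2, Z=0, U=1, X=1) weight 1/432
  (W=2, Y=2, Z=0, U=2, X=1) weight 1/432
  (W=2, Y=3, Z=0, U=1, X=0) weight 1/144
  … 27 more
Group by Y:
  weight(Y=0) = 49/360
  weight(Y=2) = 7/90
  weight(Y=3) = 11/60
Total weight = 49/360 + 7/90 + 11/60 = 143/360
P(Y=0 | obs) = 49/360 / 143/360 = 49/143
P(Y=2 | obs) = 7/90 / 143/360 = 28/143
P(Y=3 | obs) = 11/60 / 143/360 = 6/13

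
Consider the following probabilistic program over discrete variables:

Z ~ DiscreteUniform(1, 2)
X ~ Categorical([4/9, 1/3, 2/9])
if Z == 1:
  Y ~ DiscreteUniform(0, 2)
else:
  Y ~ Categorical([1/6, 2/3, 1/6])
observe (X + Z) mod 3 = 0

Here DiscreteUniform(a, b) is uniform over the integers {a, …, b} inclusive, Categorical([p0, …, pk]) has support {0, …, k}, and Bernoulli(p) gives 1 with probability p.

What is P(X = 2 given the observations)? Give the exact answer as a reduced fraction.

Enumerate traces; 6 have nonzero weight after conditioning:
  (Z=1, X=2, Y=0) weight 1/27
  (Z=1, X=2, Y=1) weight 1/27
  (Z=1, X=2, Y=2) weight 1/27
  (Z=2, X=1, Y=0) weight 1/36
  (Z=2, X=1, Y=1) weight 1/9
  (Z=2, X=1, Y=2) weight 1/36
Group by X:
  weight(X=1) = 1/6
  weight(X=2) = 1/9
Total weight = 1/6 + 1/9 = 5/18
P(X=1 | obs) = 1/6 / 5/18 = 3/5
P(X=2 | obs) = 1/9 / 5/18 = 2/5

P(X = 2 | obs) = 2/5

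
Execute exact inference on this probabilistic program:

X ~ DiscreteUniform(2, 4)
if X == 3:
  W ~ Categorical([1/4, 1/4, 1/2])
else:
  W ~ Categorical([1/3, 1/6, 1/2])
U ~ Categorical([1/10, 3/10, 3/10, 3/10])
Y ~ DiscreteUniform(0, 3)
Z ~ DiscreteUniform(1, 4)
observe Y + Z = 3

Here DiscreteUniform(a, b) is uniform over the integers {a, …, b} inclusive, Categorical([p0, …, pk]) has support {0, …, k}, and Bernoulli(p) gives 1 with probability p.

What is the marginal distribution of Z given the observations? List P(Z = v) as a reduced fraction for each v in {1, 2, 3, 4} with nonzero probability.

Enumerate traces; 108 have nonzero weight after conditioning:
  (X=2, W=0, U=0, Y=0, Z=3) weight 1/1440
  (X=2, W=0, U=0, Y=1, Z=2) weight 1/1440
  (X=2, W=0, U=0, Y=2, Z=1) weight 1/1440
  (X=2, W=0, U=1, Y=0, Z=3) weight 1/480
  (X=2, W=0, U=1, Y=1, Z=2) weight 1/480
  (X=2, W=0, U=1, Y=2, Z=1) weight 1/480
  (X=2, W=0, U=2, Y=0, Z=3) weight 1/480
  (X=2, W=0, U=2, Y=1, Z=2) weight 1/480
  … 100 more
Group by Z:
  weight(Z=1) = 1/16
  weight(Z=2) = 1/16
  weight(Z=3) = 1/16
Total weight = 1/16 + 1/16 + 1/16 = 3/16
P(Z=1 | obs) = 1/16 / 3/16 = 1/3
P(Z=2 | obs) = 1/16 / 3/16 = 1/3
P(Z=3 | obs) = 1/16 / 3/16 = 1/3

P(Z=1) = 1/3, P(Z=2) = 1/3, P(Z=3) = 1/3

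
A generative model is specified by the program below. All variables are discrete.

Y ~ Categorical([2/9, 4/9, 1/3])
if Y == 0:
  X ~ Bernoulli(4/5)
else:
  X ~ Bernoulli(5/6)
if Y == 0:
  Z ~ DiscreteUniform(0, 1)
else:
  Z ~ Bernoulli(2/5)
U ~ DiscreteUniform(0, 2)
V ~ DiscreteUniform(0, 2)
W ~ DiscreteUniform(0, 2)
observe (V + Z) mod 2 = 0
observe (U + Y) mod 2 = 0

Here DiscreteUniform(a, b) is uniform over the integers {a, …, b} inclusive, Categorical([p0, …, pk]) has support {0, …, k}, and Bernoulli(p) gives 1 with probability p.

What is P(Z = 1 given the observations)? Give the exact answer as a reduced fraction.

P(Z = 1 | obs) = 3/11

Enumerate traces; 90 have nonzero weight after conditioning:
  (Y=0, X=0, Z=0, U=0, V=0, W=0) weight 1/1215
  (Y=0, X=0, Z=0, U=0, V=0, W=1) weight 1/1215
  (Y=0, X=0, Z=0, U=0, V=0, W=2) weight 1/1215
  (Y=0, X=0, Z=0, U=0, V=2, W=0) weight 1/1215
  (Y=0, X=0, Z=0, U=0, V=2, W=1) weight 1/1215
  (Y=0, X=0, Z=0, U=0, V=2, W=2) weight 1/1215
  (Y=0, X=0, Z=0, U=2, V=0, W=0) weight 1/1215
  (Y=0, X=0, Z=0, U=2, V=0, W=1) weight 1/1215
  (Y=0, X=0, Z=1, U=0, V=1, W=0) weight 1/1215
  … 81 more
Group by Z:
  weight(Z=0) = 16/81
  weight(Z=1) = 2/27
Total weight = 16/81 + 2/27 = 22/81
P(Z=0 | obs) = 16/81 / 22/81 = 8/11
P(Z=1 | obs) = 2/27 / 22/81 = 3/11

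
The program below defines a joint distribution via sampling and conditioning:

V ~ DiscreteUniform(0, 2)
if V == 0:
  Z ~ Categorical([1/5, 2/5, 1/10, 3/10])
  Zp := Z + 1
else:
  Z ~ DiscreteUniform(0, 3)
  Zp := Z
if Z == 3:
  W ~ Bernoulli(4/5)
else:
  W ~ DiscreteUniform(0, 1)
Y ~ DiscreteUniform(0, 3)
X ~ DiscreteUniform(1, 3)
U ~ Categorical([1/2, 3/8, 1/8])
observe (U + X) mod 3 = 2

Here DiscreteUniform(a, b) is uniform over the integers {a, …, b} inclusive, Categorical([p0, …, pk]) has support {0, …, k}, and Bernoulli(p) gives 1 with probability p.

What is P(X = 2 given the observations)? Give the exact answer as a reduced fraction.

Enumerate traces; 288 have nonzero weight after conditioning:
  (V=0, Z=0, W=0, Y=0, X=1, U=1) weight 1/960
  (V=0, Z=0, W=0, Y=0, X=2, U=0) weight 1/720
  (V=0, Z=0, W=0, Y=0, X=3, U=2) weight 1/2880
  (V=0, Z=0, W=0, Y=1, X=1, U=1) weight 1/960
  (V=0, Z=0, W=0, Y=1, X=2, U=0) weight 1/720
  (V=0, Z=0, W=0, Y=1, X=3, U=2) weight 1/2880
  (V=0, Z=0, W=0, Y=2, X=1, U=1) weight 1/960
  (V=0, Z=0, W=0, Y=2, X=2, U=0) weight 1/720
  … 280 more
Group by X:
  weight(X=1) = 1/8
  weight(X=2) = 1/6
  weight(X=3) = 1/24
Total weight = 1/8 + 1/6 + 1/24 = 1/3
P(X=1 | obs) = 1/8 / 1/3 = 3/8
P(X=2 | obs) = 1/6 / 1/3 = 1/2
P(X=3 | obs) = 1/24 / 1/3 = 1/8

P(X = 2 | obs) = 1/2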